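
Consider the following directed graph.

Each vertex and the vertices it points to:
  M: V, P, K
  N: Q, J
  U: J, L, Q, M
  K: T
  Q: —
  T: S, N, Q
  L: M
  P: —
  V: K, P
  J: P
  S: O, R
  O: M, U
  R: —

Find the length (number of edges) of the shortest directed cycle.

5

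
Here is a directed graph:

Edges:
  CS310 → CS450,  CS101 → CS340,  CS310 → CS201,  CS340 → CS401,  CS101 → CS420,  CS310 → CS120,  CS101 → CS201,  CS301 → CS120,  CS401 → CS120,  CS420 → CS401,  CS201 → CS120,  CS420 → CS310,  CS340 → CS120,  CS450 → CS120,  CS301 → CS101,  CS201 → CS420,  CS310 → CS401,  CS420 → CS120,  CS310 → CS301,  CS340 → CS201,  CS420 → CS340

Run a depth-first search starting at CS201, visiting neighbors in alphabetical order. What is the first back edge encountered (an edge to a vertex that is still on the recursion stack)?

DFS from CS201 (visiting neighbors in alphabetical order); mark gray on enter, black on exit:
CS201 gray
  CS120 gray
  CS120 black
  CS420 gray
    CS420→CS120: CS120 black — skip
    CS310 gray
      CS310→CS120: CS120 black — skip
      CS310→CS201: CS201 is gray → back edge
First back edge: CS310 → CS201.

CS310->CS201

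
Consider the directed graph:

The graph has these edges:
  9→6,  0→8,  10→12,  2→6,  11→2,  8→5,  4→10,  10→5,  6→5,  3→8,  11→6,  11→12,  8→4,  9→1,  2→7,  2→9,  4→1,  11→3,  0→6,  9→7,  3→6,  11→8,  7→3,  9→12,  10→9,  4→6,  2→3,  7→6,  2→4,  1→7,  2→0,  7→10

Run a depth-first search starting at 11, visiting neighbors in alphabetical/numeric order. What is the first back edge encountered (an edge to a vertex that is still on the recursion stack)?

DFS from 11 (visiting neighbors in alphabetical/numeric order); mark gray on enter, black on exit:
11 gray
  2 gray
    0 gray
      6 gray
        5 gray
        5 black
      6 black
      8 gray
        4 gray
          1 gray
            7 gray
              3 gray
                3→6: 6 black — skip
                3→8: 8 is gray → back edge
First back edge: 3 → 8.

3->8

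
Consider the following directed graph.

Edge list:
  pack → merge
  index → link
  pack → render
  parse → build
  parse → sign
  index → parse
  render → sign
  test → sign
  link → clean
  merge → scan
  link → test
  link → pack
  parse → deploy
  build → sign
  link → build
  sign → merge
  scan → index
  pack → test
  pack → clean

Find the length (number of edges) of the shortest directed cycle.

5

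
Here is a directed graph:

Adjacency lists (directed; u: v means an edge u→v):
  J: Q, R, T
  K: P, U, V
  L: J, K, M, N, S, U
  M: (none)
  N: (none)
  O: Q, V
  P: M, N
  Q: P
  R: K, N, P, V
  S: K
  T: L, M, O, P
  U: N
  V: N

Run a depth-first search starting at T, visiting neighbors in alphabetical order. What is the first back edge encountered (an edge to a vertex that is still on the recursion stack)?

J->T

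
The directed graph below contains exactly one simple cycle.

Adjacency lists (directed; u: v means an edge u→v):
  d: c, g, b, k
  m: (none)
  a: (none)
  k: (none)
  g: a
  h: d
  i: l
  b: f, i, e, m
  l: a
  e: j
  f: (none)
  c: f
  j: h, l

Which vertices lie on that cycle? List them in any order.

DFS with gray/black marking from d:
d gray
  c gray
    f gray
    f black
  c black
  g gray
    a gray
    a black
  g black
  b gray
    b→f: f black — skip
    i gray
      l gray
        l→a: a black — skip
      l black
    i black
    e gray
      j gray
        h gray
          h→d: d is gray → back edge
Back edge closes the cycle d → b → e → j → h → d; its vertices are {b, d, e, h, j}.

b, d, e, h, j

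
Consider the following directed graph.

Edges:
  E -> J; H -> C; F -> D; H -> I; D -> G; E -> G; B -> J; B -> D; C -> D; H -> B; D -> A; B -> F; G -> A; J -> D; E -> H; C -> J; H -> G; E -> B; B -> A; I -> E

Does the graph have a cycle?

DFS with white/gray/black marking, starting from C:
C gray
  D gray
    G gray
      A gray
      A black
    G black
    D→A: A black — skip
  D black
  J gray
    J→D: D black — skip
  J black
C black
B gray
  B→D: D black — skip
  B→J: J black — skip
  F gray
    F→D: D black — skip
  F black
  B→A: A black — skip
B black
E gray
  E→B: B black — skip
  E→J: J black — skip
  H gray
    H→C: C black — skip
    H→B: B black — skip
    H→G: G black — skip
    I gray
      I→E: E is gray → back edge
Back edge found, so a cycle exists: E → H → I → E.

Yes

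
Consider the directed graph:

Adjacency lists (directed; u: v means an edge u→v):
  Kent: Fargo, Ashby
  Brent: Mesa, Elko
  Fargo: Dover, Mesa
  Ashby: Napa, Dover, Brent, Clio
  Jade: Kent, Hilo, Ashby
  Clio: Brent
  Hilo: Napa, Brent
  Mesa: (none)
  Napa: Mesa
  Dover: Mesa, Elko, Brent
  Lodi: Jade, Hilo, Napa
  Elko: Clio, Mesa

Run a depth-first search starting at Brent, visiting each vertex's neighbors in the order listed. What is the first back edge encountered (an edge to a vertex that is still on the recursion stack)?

Clio→Brent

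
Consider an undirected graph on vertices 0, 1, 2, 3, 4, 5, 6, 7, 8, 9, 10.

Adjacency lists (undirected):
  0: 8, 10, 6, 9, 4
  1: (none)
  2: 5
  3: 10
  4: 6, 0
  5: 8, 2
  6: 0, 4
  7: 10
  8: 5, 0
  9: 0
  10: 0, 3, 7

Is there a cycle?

DFS, tracking each vertex's parent; an edge to a visited non-parent vertex closes a cycle.
Start from 2:
visit 2 (parent –)
  visit 5 (parent 2)
    visit 8 (parent 5)
      8–5: parent, skip
      visit 0 (parent 8)
        0–8: parent, skip
        visit 10 (parent 0)
          10–0: parent, skip
          visit 3 (parent 10)
            3–10: parent, skip
          visit 7 (parent 10)
            7–10: parent, skip
        visit 6 (parent 0)
          6–0: parent, skip
          visit 4 (parent 6)
            4–6: parent, skip
            4–0: 0 visited and ≠ parent → cycle
Cycle: 0 – 6 – 4 – 0.

Yes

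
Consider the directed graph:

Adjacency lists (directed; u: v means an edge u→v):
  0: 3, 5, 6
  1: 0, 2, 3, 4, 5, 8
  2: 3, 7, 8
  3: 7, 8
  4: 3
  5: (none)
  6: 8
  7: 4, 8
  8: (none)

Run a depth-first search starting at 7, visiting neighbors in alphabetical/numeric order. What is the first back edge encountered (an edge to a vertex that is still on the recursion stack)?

DFS from 7 (visiting neighbors in alphabetical/numeric order); mark gray on enter, black on exit:
7 gray
  4 gray
    3 gray
      3→7: 7 is gray → back edge
First back edge: 3 → 7.

3→7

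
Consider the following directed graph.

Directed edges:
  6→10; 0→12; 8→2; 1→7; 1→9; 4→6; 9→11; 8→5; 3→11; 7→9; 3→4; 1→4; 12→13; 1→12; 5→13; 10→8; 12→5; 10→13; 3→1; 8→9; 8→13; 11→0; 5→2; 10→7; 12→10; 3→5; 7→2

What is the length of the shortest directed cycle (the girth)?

For each vertex v, BFS finds the shortest path from v back to v.
The shortest such closed walk is 11 → 0 → 12 → 10 → 7 → 9 → 11, length 6.

6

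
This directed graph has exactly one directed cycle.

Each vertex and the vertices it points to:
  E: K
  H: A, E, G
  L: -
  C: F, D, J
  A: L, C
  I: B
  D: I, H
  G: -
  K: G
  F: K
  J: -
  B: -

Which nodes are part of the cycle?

DFS with gray/black marking from H:
H gray
  A gray
    L gray
    L black
    C gray
      F gray
        K gray
          G gray
          G black
        K black
      F black
      D gray
        I gray
          B gray
          B black
        I black
        D→H: H is gray → back edge
Back edge closes the cycle H → A → C → D → H; its vertices are {A, C, D, H}.

A, C, D, H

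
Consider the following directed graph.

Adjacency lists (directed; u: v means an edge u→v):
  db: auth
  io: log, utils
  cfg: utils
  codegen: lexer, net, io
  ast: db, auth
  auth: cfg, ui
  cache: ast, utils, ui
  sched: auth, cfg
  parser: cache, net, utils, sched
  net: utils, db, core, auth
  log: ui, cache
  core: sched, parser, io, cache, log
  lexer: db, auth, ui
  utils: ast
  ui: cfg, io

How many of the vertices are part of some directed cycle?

A vertex is on a directed cycle iff it belongs to a strongly connected component of size ≥ 2 (or has a self-loop).
The vertices on cycles are {db, io, ui, ast, cfg, log, net, auth, core, cache, utils, parser} — 12 in total.

12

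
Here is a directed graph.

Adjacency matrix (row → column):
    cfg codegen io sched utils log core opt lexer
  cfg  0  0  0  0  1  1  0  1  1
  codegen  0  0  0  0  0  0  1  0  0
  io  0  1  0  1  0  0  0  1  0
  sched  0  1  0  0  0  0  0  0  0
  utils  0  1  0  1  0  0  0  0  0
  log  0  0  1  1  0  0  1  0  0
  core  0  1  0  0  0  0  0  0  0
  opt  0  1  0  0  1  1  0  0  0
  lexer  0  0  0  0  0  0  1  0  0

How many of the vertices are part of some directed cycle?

5

A vertex is on a directed cycle iff it belongs to a strongly connected component of size ≥ 2 (or has a self-loop).
The vertices on cycles are {io, log, opt, core, codegen} — 5 in total.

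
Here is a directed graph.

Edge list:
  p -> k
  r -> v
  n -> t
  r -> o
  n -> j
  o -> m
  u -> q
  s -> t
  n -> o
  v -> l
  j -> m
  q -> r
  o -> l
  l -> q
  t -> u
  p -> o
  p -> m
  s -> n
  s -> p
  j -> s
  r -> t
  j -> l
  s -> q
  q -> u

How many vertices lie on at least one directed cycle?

10

A vertex is on a directed cycle iff it belongs to a strongly connected component of size ≥ 2 (or has a self-loop).
The vertices on cycles are {j, l, n, o, q, r, s, t, u, v} — 10 in total.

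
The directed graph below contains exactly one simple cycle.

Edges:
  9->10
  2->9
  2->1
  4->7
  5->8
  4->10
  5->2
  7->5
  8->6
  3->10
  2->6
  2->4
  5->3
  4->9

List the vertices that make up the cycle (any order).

2, 4, 5, 7

DFS with gray/black marking from 5:
5 gray
  2 gray
    9 gray
      10 gray
      10 black
    9 black
    1 gray
    1 black
    4 gray
      4→10: 10 black — skip
      4→9: 9 black — skip
      7 gray
        7→5: 5 is gray → back edge
Back edge closes the cycle 5 → 2 → 4 → 7 → 5; its vertices are {2, 4, 5, 7}.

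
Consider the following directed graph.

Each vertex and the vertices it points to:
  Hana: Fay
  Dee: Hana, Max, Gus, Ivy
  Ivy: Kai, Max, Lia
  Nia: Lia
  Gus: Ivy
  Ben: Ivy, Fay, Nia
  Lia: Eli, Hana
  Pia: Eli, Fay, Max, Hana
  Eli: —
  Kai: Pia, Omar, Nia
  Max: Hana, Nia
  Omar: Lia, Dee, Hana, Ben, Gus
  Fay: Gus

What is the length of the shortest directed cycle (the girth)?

For each vertex v, BFS finds the shortest path from v back to v.
The shortest such closed walk is Kai → Omar → Gus → Ivy → Kai, length 4.

4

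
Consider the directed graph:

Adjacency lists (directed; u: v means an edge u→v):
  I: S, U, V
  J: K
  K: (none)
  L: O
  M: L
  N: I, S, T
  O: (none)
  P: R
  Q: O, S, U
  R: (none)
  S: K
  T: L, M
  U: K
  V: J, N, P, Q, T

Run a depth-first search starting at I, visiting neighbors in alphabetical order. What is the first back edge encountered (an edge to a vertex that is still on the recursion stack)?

DFS from I (visiting neighbors in alphabetical order); mark gray on enter, black on exit:
I gray
  S gray
    K gray
    K black
  S black
  U gray
    U→K: K black — skip
  U black
  V gray
    J gray
      J→K: K black — skip
    J black
    N gray
      N→I: I is gray → back edge
First back edge: N → I.

N->I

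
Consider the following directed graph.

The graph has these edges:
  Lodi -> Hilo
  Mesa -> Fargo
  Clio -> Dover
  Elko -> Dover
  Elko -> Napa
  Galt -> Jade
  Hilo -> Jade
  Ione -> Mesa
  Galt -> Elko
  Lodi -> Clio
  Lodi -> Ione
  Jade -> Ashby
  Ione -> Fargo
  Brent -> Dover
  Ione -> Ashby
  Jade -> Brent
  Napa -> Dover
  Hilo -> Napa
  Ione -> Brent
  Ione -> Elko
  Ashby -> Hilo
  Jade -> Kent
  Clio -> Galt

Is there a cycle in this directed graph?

Yes

DFS with white/gray/black marking, starting from Kent:
Kent gray
Kent black
Mesa gray
  Fargo gray
  Fargo black
Mesa black
Lodi gray
  Ione gray
    Ione→Mesa: Mesa black — skip
    Brent gray
      Dover gray
      Dover black
    Brent black
    Elko gray
      Elko→Dover: Dover black — skip
      Napa gray
        Napa→Dover: Dover black — skip
      Napa black
    Elko black
    Ione→Fargo: Fargo black — skip
    Ashby gray
      Hilo gray
        Hilo→Napa: Napa black — skip
        Jade gray
          Jade→Brent: Brent black — skip
          Jade→Ashby: Ashby is gray → back edge
Back edge found, so a cycle exists: Ashby → Hilo → Jade → Ashby.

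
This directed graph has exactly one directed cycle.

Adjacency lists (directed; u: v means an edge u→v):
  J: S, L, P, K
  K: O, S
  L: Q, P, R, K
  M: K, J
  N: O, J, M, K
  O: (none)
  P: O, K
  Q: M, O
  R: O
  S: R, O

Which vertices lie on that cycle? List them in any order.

DFS with gray/black marking from J:
J gray
  S gray
    R gray
      O gray
      O black
    R black
    S→O: O black — skip
  S black
  L gray
    Q gray
      M gray
        K gray
          K→O: O black — skip
          K→S: S black — skip
        K black
        M→J: J is gray → back edge
Back edge closes the cycle J → L → Q → M → J; its vertices are {J, L, M, Q}.

J, L, M, Q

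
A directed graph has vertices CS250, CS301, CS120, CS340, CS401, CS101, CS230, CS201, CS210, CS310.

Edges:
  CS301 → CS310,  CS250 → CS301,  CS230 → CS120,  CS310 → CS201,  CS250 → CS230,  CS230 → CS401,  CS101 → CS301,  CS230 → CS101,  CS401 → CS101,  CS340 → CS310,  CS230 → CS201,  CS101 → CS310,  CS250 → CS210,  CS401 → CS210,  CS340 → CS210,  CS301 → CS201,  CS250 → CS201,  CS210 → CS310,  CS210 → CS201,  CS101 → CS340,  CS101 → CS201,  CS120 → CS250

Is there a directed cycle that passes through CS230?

Yes

CS230 is on a cycle iff CS230 can reach itself via ≥1 edge.
CS230 → CS120 → CS250 → CS230 — yes.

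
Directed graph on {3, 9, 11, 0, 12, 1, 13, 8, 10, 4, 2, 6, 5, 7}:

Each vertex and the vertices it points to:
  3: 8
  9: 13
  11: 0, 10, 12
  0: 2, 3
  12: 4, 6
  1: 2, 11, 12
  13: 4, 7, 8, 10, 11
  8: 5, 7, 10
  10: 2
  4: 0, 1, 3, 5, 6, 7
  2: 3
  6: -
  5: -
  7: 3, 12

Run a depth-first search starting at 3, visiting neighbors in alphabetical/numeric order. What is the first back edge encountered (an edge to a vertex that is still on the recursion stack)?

7→3

DFS from 3 (visiting neighbors in alphabetical/numeric order); mark gray on enter, black on exit:
3 gray
  8 gray
    5 gray
    5 black
    7 gray
      7→3: 3 is gray → back edge
First back edge: 7 → 3.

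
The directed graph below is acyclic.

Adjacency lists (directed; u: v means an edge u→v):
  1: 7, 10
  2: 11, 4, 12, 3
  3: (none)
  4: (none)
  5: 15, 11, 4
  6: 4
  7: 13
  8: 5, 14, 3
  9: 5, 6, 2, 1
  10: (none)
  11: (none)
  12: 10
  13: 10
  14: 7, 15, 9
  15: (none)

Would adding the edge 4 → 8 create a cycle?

Adding 4→8 creates a cycle iff 8 can already reach 4.
Path from 8: 8 → 5 → 4.
So 8 → … → 4 → 8 is a cycle.

Yes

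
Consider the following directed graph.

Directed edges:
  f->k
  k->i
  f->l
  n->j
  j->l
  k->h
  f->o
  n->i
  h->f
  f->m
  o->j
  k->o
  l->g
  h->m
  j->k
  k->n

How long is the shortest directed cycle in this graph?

For each vertex v, BFS finds the shortest path from v back to v.
The shortest such closed walk is k → o → j → k, length 3.

3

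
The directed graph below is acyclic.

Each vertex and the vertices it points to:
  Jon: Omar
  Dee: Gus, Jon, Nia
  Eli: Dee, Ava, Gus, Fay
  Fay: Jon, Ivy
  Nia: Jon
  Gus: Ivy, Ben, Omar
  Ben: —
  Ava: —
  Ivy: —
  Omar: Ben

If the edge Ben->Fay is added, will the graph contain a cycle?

Yes

Adding Ben→Fay creates a cycle iff Fay can already reach Ben.
Path from Fay: Fay → Jon → Omar → Ben.
So Fay → … → Ben → Fay is a cycle.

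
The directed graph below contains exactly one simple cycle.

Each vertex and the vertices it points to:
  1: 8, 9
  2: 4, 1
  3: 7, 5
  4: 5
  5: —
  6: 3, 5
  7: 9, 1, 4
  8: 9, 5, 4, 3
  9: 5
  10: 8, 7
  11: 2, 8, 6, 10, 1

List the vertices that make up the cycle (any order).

DFS with gray/black marking from 7:
7 gray
  9 gray
    5 gray
    5 black
  9 black
  1 gray
    8 gray
      8→9: 9 black — skip
      8→5: 5 black — skip
      4 gray
        4→5: 5 black — skip
      4 black
      3 gray
        3→7: 7 is gray → back edge
Back edge closes the cycle 7 → 1 → 8 → 3 → 7; its vertices are {1, 3, 7, 8}.

1, 3, 7, 8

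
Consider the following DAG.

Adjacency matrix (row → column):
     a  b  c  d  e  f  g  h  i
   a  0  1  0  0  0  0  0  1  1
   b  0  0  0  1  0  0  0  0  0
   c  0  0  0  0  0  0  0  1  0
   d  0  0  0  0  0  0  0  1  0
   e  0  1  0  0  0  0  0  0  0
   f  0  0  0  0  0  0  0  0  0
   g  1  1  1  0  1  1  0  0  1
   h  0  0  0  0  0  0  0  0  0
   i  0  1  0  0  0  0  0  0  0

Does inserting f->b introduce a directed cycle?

No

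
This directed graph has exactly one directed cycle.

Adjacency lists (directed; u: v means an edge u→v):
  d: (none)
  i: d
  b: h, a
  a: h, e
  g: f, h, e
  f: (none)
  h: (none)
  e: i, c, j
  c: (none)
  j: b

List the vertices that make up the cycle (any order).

a, b, e, j

DFS with gray/black marking from e:
e gray
  i gray
    d gray
    d black
  i black
  c gray
  c black
  j gray
    b gray
      h gray
      h black
      a gray
        a→h: h black — skip
        a→e: e is gray → back edge
Back edge closes the cycle e → j → b → a → e; its vertices are {a, b, e, j}.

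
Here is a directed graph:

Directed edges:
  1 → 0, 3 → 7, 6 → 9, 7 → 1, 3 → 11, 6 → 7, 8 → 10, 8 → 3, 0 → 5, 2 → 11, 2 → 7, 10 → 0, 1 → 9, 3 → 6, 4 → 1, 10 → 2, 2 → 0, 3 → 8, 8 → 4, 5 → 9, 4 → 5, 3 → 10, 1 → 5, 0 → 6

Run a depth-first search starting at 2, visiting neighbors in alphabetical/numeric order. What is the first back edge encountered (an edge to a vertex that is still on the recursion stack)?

1->0

DFS from 2 (visiting neighbors in alphabetical/numeric order); mark gray on enter, black on exit:
2 gray
  0 gray
    5 gray
      9 gray
      9 black
    5 black
    6 gray
      7 gray
        1 gray
          1→0: 0 is gray → back edge
First back edge: 1 → 0.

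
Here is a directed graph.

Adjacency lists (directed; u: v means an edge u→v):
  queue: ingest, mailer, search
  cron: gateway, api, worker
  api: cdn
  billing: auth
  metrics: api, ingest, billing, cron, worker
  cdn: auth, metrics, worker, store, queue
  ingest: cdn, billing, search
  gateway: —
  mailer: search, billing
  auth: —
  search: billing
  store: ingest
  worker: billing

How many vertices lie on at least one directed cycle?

7

A vertex is on a directed cycle iff it belongs to a strongly connected component of size ≥ 2 (or has a self-loop).
The vertices on cycles are {api, cdn, cron, queue, store, ingest, metrics} — 7 in total.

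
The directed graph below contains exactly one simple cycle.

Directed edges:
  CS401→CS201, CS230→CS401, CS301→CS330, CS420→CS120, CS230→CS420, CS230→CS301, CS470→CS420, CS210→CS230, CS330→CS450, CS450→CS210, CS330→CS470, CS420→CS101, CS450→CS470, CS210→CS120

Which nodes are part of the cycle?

CS210, CS230, CS301, CS330, CS450

DFS with gray/black marking from CS330:
CS330 gray
  CS470 gray
    CS420 gray
      CS101 gray
      CS101 black
      CS120 gray
      CS120 black
    CS420 black
  CS470 black
  CS450 gray
    CS450→CS470: CS470 black — skip
    CS210 gray
      CS230 gray
        CS401 gray
          CS201 gray
          CS201 black
        CS401 black
        CS230→CS420: CS420 black — skip
        CS301 gray
          CS301→CS330: CS330 is gray → back edge
Back edge closes the cycle CS330 → CS450 → CS210 → CS230 → CS301 → CS330; its vertices are {CS210, CS230, CS301, CS330, CS450}.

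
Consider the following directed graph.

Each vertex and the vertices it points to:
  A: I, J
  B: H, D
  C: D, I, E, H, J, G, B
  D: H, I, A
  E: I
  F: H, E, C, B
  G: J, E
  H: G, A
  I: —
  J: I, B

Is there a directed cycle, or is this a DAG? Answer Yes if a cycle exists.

Yes

DFS with white/gray/black marking, starting from H:
H gray
  G gray
    J gray
      I gray
      I black
      B gray
        B→H: H is gray → back edge
Back edge found, so a cycle exists: H → G → J → B → H.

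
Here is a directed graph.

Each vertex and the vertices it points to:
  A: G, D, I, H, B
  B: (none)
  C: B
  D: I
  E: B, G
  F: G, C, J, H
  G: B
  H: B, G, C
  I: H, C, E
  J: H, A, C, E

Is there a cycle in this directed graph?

No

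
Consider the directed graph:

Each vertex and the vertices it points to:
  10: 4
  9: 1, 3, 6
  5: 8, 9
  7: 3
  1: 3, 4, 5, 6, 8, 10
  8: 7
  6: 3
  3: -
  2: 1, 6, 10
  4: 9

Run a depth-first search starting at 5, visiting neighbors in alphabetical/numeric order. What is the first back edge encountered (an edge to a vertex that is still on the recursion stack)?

4→9

DFS from 5 (visiting neighbors in alphabetical/numeric order); mark gray on enter, black on exit:
5 gray
  8 gray
    7 gray
      3 gray
      3 black
    7 black
  8 black
  9 gray
    1 gray
      1→3: 3 black — skip
      4 gray
        4→9: 9 is gray → back edge
First back edge: 4 → 9.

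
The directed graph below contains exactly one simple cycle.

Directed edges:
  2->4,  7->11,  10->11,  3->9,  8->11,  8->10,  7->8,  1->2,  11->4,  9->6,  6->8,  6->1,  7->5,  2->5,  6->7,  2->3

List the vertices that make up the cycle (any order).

1, 2, 3, 6, 9

DFS with gray/black marking from 9:
9 gray
  6 gray
    1 gray
      2 gray
        3 gray
          3→9: 9 is gray → back edge
Back edge closes the cycle 9 → 6 → 1 → 2 → 3 → 9; its vertices are {1, 2, 3, 6, 9}.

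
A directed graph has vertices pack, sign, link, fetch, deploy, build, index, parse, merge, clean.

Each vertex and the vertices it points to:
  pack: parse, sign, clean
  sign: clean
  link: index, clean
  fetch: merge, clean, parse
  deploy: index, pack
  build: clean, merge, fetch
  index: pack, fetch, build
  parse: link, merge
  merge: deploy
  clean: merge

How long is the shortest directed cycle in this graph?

For each vertex v, BFS finds the shortest path from v back to v.
The shortest such closed walk is deploy → pack → clean → merge → deploy, length 4.

4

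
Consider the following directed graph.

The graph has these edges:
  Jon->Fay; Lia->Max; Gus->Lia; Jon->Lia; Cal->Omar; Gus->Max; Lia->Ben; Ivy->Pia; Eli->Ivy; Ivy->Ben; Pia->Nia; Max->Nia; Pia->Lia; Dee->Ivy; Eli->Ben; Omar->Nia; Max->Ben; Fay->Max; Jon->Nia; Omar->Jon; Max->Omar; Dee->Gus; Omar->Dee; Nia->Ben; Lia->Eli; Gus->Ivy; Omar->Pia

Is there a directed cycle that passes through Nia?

Nia lies on a cycle iff there is a path from Nia back to itself.
Exploring from Nia, it never reaches itself; equivalently, its strongly connected component is a singleton.

No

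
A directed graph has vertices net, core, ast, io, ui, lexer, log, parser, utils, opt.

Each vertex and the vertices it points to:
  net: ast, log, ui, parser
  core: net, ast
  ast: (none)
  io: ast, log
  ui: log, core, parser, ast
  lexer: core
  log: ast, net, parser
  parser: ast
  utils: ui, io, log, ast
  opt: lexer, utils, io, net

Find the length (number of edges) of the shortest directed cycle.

2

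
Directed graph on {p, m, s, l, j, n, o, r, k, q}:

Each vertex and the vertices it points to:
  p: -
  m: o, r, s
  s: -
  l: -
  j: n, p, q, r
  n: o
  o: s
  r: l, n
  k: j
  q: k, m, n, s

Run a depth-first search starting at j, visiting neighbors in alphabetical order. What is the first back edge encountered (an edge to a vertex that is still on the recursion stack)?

k->j

DFS from j (visiting neighbors in alphabetical order); mark gray on enter, black on exit:
j gray
  n gray
    o gray
      s gray
      s black
    o black
  n black
  p gray
  p black
  q gray
    k gray
      k→j: j is gray → back edge
First back edge: k → j.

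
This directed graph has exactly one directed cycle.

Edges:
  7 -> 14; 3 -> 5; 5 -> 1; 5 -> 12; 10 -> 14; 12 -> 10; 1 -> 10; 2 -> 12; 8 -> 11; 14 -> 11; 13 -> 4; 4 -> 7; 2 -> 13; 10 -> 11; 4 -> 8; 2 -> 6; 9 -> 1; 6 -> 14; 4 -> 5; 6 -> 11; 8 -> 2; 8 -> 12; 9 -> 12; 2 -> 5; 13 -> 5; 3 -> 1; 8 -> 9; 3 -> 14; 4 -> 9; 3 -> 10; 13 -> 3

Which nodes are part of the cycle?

DFS with gray/black marking from 13:
13 gray
  4 gray
    9 gray
      12 gray
        10 gray
          14 gray
            11 gray
            11 black
          14 black
          10→11: 11 black — skip
        10 black
      12 black
      1 gray
        1→10: 10 black — skip
      1 black
    9 black
    5 gray
      5→1: 1 black — skip
      5→12: 12 black — skip
    5 black
    8 gray
      8→11: 11 black — skip
      8→12: 12 black — skip
      8→9: 9 black — skip
      2 gray
        2→5: 5 black — skip
        2→12: 12 black — skip
        6 gray
          6→14: 14 black — skip
          6→11: 11 black — skip
        6 black
        2→13: 13 is gray → back edge
Back edge closes the cycle 13 → 4 → 8 → 2 → 13; its vertices are {2, 4, 8, 13}.

2, 4, 8, 13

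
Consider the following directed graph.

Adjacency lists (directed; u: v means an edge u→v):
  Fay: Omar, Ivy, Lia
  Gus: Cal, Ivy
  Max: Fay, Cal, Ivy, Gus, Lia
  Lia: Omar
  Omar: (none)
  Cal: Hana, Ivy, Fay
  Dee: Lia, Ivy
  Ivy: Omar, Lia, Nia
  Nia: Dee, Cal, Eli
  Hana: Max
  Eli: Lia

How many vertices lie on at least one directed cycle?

A vertex is on a directed cycle iff it belongs to a strongly connected component of size ≥ 2 (or has a self-loop).
The vertices on cycles are {Cal, Dee, Fay, Gus, Ivy, Max, Nia, Hana} — 8 in total.

8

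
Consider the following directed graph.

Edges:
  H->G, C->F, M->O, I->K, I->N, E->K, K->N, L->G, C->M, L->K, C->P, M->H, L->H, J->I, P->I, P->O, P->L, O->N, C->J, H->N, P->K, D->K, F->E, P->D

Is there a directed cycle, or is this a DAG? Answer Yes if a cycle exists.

No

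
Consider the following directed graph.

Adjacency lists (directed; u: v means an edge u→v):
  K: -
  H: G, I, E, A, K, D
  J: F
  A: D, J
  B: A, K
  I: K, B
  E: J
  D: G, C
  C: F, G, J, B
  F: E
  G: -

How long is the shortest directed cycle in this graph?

3

For each vertex v, BFS finds the shortest path from v back to v.
The shortest such closed walk is E → J → F → E, length 3.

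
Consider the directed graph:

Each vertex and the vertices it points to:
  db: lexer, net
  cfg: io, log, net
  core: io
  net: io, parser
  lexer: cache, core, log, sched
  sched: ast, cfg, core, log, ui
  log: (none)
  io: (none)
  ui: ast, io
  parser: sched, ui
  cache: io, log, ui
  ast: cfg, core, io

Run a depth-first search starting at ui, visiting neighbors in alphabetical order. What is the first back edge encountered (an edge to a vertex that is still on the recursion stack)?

sched→ast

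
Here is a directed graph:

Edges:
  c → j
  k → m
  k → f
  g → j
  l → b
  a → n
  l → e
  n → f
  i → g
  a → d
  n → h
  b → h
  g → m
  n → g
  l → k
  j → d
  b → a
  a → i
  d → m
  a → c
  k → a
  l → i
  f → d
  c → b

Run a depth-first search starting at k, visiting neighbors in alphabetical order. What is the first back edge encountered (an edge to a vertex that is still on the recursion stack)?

b→a

DFS from k (visiting neighbors in alphabetical order); mark gray on enter, black on exit:
k gray
  a gray
    c gray
      b gray
        b→a: a is gray → back edge
First back edge: b → a.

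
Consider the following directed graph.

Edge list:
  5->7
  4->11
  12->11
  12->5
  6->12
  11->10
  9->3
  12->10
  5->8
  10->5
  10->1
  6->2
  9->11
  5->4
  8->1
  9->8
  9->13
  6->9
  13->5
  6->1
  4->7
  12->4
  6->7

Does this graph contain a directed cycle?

DFS with white/gray/black marking, starting from 8:
8 gray
  1 gray
  1 black
8 black
2 gray
2 black
3 gray
3 black
4 gray
  11 gray
    10 gray
      10→1: 1 black — skip
      5 gray
        5→4: 4 is gray → back edge
Back edge found, so a cycle exists: 4 → 11 → 10 → 5 → 4.

Yes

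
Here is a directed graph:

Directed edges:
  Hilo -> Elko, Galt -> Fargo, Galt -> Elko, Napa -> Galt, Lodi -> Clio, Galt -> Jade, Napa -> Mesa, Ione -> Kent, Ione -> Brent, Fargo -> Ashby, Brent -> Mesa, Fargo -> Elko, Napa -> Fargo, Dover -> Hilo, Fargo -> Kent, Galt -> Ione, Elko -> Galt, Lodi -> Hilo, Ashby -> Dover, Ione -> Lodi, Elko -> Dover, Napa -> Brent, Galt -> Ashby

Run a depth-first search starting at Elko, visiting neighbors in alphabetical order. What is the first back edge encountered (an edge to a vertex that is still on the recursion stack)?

Hilo→Elko

DFS from Elko (visiting neighbors in alphabetical order); mark gray on enter, black on exit:
Elko gray
  Dover gray
    Hilo gray
      Hilo→Elko: Elko is gray → back edge
First back edge: Hilo → Elko.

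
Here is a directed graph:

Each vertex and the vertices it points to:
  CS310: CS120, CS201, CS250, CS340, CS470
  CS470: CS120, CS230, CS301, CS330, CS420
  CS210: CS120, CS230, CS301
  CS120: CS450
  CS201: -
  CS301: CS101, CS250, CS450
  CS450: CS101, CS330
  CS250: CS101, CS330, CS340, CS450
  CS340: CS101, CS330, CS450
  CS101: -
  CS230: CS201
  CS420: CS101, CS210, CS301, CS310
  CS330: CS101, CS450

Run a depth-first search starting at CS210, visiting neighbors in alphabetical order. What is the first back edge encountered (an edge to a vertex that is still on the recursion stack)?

CS330->CS450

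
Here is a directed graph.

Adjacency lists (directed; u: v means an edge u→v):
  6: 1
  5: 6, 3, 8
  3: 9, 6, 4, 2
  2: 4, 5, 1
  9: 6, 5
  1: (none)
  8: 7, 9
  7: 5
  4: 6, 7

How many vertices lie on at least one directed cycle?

7

A vertex is on a directed cycle iff it belongs to a strongly connected component of size ≥ 2 (or has a self-loop).
The vertices on cycles are {2, 3, 4, 5, 7, 8, 9} — 7 in total.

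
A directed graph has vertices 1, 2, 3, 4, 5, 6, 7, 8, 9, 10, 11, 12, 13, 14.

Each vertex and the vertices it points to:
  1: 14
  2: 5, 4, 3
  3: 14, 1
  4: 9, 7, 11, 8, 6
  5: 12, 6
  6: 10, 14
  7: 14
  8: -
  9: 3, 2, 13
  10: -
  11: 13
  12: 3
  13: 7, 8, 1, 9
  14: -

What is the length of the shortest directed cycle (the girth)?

2

For each vertex v, BFS finds the shortest path from v back to v.
The shortest such closed walk is 9 → 13 → 9, length 2.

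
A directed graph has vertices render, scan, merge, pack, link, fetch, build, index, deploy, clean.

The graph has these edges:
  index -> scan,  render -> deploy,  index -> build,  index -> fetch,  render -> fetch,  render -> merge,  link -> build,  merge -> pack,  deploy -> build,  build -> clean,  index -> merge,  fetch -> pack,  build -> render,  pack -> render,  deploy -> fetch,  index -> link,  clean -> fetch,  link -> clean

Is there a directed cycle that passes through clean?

clean is on a cycle iff clean can reach itself via ≥1 edge.
clean → fetch → pack → render → deploy → build → clean — yes.

Yes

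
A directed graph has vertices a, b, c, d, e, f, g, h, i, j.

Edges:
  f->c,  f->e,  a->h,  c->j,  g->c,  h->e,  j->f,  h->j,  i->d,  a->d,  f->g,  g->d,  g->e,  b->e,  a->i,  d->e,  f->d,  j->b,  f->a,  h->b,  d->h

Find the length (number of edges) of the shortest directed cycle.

3

For each vertex v, BFS finds the shortest path from v back to v.
The shortest such closed walk is f → c → j → f, length 3.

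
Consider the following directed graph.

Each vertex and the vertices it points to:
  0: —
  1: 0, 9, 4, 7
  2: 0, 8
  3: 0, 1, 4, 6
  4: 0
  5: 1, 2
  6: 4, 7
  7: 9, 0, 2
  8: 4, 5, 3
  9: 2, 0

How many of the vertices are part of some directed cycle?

8

A vertex is on a directed cycle iff it belongs to a strongly connected component of size ≥ 2 (or has a self-loop).
The vertices on cycles are {1, 2, 3, 5, 6, 7, 8, 9} — 8 in total.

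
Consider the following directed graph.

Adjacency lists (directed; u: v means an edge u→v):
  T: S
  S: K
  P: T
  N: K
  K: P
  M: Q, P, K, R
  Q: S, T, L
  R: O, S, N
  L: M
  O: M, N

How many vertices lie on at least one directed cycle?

9

A vertex is on a directed cycle iff it belongs to a strongly connected component of size ≥ 2 (or has a self-loop).
The vertices on cycles are {K, L, M, O, P, Q, R, S, T} — 9 in total.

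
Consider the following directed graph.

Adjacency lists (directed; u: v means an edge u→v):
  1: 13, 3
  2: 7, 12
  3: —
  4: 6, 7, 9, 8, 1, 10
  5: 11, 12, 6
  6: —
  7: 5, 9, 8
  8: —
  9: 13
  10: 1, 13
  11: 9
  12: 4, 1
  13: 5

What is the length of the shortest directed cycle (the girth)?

For each vertex v, BFS finds the shortest path from v back to v.
The shortest such closed walk is 7 → 5 → 12 → 4 → 7, length 4.

4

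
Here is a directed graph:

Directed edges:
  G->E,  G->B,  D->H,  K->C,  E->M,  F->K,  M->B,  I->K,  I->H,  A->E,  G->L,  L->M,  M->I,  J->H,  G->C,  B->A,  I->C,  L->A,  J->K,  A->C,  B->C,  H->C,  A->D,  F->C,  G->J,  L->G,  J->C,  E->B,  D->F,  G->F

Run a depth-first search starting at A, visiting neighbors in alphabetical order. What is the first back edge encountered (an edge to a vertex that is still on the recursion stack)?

B->A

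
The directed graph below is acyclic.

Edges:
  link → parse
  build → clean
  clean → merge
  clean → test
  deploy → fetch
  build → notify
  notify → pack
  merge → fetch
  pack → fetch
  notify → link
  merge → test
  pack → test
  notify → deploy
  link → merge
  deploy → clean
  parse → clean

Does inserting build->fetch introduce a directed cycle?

No

Adding build→fetch creates a cycle iff fetch can already reach build.
Explore from fetch: no path reaches build. The graph stays acyclic.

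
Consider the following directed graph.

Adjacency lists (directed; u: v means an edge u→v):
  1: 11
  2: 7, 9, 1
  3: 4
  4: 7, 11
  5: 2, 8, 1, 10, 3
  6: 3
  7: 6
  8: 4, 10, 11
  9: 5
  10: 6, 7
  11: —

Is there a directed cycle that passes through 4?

Yes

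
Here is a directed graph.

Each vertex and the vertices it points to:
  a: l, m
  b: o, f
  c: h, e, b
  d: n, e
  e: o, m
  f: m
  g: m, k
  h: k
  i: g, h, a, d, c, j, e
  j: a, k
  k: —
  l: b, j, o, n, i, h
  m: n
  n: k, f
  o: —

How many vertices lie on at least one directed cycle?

7

A vertex is on a directed cycle iff it belongs to a strongly connected component of size ≥ 2 (or has a self-loop).
The vertices on cycles are {a, f, i, j, l, m, n} — 7 in total.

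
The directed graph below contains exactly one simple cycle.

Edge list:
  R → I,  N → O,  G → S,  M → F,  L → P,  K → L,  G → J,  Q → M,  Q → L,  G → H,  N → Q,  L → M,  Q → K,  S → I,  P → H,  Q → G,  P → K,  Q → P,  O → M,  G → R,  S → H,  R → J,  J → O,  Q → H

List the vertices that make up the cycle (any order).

DFS with gray/black marking from L:
L gray
  M gray
    F gray
    F black
  M black
  P gray
    H gray
    H black
    K gray
      K→L: L is gray → back edge
Back edge closes the cycle L → P → K → L; its vertices are {K, L, P}.

K, L, P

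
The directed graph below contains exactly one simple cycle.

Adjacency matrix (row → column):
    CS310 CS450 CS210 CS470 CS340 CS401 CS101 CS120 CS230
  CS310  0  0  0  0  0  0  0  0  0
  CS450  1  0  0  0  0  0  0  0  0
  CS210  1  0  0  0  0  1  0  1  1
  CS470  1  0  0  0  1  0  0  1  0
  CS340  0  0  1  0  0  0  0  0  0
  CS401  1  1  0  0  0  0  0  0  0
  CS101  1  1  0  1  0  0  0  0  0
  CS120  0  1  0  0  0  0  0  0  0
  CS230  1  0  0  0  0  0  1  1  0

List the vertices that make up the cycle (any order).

DFS with gray/black marking from CS340:
CS340 gray
  CS210 gray
    CS230 gray
      CS120 gray
        CS450 gray
          CS310 gray
          CS310 black
        CS450 black
      CS120 black
      CS230→CS310: CS310 black — skip
      CS101 gray
        CS470 gray
          CS470→CS120: CS120 black — skip
          CS470→CS340: CS340 is gray → back edge
Back edge closes the cycle CS340 → CS210 → CS230 → CS101 → CS470 → CS340; its vertices are {CS101, CS210, CS230, CS340, CS470}.

CS101, CS210, CS230, CS340, CS470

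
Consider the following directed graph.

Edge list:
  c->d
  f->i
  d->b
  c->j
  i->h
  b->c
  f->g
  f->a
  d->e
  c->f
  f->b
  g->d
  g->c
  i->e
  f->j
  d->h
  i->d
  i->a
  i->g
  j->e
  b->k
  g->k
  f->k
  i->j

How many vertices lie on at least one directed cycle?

6

A vertex is on a directed cycle iff it belongs to a strongly connected component of size ≥ 2 (or has a self-loop).
The vertices on cycles are {b, c, d, f, g, i} — 6 in total.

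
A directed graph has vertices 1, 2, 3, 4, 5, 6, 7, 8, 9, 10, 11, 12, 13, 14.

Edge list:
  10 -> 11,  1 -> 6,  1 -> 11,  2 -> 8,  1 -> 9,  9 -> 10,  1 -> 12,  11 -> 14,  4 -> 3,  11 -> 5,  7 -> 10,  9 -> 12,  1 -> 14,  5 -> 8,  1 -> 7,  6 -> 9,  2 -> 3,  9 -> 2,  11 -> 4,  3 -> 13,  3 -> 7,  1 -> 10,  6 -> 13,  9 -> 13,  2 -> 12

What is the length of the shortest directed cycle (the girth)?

For each vertex v, BFS finds the shortest path from v back to v.
The shortest such closed walk is 11 → 4 → 3 → 7 → 10 → 11, length 5.

5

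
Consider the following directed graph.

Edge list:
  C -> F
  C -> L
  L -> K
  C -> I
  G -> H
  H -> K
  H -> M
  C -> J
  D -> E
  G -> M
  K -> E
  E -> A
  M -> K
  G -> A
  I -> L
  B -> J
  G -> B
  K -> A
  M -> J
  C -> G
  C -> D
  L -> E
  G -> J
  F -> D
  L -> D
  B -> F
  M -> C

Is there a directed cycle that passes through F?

No

F lies on a cycle iff there is a path from F back to itself.
Exploring from F, it never reaches itself; equivalently, its strongly connected component is a singleton.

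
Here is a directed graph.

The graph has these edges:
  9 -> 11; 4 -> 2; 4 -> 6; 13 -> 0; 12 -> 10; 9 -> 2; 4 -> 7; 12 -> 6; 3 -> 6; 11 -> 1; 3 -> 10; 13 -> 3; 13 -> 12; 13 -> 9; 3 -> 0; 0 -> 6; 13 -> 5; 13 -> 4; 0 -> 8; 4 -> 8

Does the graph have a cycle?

DFS with white/gray/black marking, starting from 5:
5 gray
5 black
0 gray
  6 gray
  6 black
  8 gray
  8 black
0 black
1 gray
1 black
2 gray
2 black
3 gray
  10 gray
  10 black
  3→6: 6 black — skip
  3→0: 0 black — skip
3 black
4 gray
  4→2: 2 black — skip
  4→8: 8 black — skip
  4→6: 6 black — skip
  7 gray
  7 black
4 black
9 gray
  9→2: 2 black — skip
  11 gray
    11→1: 1 black — skip
  11 black
9 black
12 gray
  12→10: 10 black — skip
  12→6: 6 black — skip
12 black
13 gray
  13→12: 12 black — skip
  13→9: 9 black — skip
  13→5: 5 black — skip
  13→3: 3 black — skip
  13→0: 0 black — skip
  13→4: 4 black — skip
13 black
Every edge goes to a white or black vertex — no back edge, so the graph is acyclic.

No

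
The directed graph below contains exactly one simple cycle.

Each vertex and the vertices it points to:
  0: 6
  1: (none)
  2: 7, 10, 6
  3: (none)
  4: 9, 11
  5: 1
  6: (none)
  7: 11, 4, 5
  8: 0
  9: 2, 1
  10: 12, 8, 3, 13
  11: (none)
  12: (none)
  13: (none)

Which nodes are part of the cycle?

2, 4, 7, 9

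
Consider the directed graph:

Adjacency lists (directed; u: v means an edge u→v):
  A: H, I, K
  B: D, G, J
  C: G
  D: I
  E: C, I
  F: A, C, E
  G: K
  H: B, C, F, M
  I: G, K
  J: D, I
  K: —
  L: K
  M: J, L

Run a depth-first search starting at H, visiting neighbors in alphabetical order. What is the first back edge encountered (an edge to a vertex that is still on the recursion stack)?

A->H

DFS from H (visiting neighbors in alphabetical order); mark gray on enter, black on exit:
H gray
  B gray
    D gray
      I gray
        G gray
          K gray
          K black
        G black
        I→K: K black — skip
      I black
    D black
    B→G: G black — skip
    J gray
      J→D: D black — skip
      J→I: I black — skip
    J black
  B black
  C gray
    C→G: G black — skip
  C black
  F gray
    A gray
      A→H: H is gray → back edge
First back edge: A → H.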